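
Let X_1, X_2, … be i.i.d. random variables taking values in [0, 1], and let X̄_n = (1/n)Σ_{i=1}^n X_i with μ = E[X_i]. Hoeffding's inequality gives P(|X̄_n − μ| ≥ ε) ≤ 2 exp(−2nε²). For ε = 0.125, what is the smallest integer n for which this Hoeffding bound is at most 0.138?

Require 2·exp(−2nε²) ≤ 0.138, i.e. 2nε² ≥ ln(2/0.138) = 2.673649.
So n ≥ 2.673649 / (2·0.125²) = 85.557.
The smallest integer n is 86.

86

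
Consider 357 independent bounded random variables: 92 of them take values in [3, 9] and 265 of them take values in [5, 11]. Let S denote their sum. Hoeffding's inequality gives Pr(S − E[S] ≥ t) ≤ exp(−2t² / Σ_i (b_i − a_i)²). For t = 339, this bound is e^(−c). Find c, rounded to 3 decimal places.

Σ(b_i − a_i)² = 92·6² + 265·6² = 12852.
c = 2t² / 12852 = 2·339² / 12852 = 17.8838.

17.884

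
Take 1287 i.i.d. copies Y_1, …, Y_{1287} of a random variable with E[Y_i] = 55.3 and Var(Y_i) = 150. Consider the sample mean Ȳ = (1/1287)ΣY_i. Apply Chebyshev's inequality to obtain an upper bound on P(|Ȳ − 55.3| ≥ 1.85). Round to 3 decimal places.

Var(Ȳ) = Var(Y_i)/n = 150/1287 = 0.11655.
Chebyshev: P(|Ȳ − 55.3| ≥ 1.85) ≤ Var(Ȳ)/(1.85)² = 150/(1287·1.85²) = 0.0341.

0.034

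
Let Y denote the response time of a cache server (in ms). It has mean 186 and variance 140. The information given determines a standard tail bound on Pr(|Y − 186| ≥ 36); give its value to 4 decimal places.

0.1080

Mean and variance are known, so Chebyshev's inequality applies.
Chebyshev: Pr(|Y − μ| ≥ t) ≤ Var(Y)/t².
Bound = 140 / 1296 = 0.1080.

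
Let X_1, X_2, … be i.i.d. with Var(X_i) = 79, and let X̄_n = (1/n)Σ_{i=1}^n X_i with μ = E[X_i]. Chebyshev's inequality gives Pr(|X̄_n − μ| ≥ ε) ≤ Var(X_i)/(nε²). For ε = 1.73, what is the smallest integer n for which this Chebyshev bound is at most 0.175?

Require 79/(n·1.73²) ≤ 0.175, i.e. n ≥ 79/(0.175·1.73²) = 150.833.
The smallest integer n is 151.

151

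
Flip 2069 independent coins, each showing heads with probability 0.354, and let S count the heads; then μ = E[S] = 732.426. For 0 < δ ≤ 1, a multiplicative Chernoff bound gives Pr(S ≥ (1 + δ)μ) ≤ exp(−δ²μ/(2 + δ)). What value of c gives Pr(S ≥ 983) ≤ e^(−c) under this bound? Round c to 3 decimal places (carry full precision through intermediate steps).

Write 983 = (1 + δ)μ, so δ = 983/732.426 − 1 = 0.3421151…
Then the exponent is δ²μ/(2 + δ) = (983 − μ)² / (μ·(2 + δ)) = 36.601596.

36.602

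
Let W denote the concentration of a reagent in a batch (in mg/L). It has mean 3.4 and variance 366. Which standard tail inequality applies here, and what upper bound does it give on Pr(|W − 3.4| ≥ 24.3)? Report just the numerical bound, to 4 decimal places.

Mean and variance are known, so Chebyshev's inequality applies.
Chebyshev: Pr(|W − μ| ≥ t) ≤ Var(W)/t².
Bound = 366 / 590.49 = 0.6198.

0.6198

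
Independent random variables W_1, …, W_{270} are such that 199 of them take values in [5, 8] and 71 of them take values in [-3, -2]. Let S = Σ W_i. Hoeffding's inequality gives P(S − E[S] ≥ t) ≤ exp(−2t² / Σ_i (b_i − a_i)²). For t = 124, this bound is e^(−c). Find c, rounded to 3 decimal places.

16.516

Σ(b_i − a_i)² = 199·3² + 71·1² = 1862.
c = 2t² / 1862 = 2·124² / 1862 = 16.5156.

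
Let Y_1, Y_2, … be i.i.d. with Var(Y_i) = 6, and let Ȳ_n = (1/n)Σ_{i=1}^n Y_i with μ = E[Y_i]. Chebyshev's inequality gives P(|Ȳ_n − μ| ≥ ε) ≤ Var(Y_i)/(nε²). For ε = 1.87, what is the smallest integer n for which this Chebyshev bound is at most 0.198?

9

Require 6/(n·1.87²) ≤ 0.198, i.e. n ≥ 6/(0.198·1.87²) = 8.666.
The smallest integer n is 9.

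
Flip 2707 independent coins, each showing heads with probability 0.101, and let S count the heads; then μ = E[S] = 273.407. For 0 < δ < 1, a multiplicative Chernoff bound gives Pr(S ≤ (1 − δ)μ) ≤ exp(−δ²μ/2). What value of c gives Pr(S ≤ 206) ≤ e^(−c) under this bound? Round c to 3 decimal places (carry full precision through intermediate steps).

Write 206 = (1 − δ)μ, so δ = 1 − 206/273.407 = 0.2465445…
Then the exponent is δ²μ/2 = (μ − 206)²/(2μ) = 8.309414.

8.309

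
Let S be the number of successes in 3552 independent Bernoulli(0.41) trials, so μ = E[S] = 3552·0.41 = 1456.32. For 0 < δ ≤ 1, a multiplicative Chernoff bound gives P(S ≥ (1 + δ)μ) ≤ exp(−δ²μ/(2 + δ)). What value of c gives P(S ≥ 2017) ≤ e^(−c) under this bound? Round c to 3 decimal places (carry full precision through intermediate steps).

90.508

Write 2017 = (1 + δ)μ, so δ = 2017/1456.32 − 1 = 0.3849978…
Then the exponent is δ²μ/(2 + δ) = (2017 − μ)² / (μ·(2 + δ)) = 90.507659.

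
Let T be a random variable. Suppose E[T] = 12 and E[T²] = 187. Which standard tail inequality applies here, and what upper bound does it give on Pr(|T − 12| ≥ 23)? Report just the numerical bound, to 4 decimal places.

The first two moments determine the variance, so Chebyshev's inequality is the sharpest standard bound available.
Var(T) = E[T²] − (E[T])² = 187 − 144 = 43.
Chebyshev's inequality: Pr(|T − μ| ≥ t) ≤ Var(T)/t² = 43/529 = 0.0813.

0.0813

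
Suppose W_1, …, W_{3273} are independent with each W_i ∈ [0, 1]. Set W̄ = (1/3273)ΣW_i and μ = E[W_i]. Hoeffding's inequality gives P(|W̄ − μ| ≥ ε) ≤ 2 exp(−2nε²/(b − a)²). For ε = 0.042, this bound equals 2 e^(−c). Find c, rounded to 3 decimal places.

c = 2nε²/(b − a)² = 2·3273·0.042² / 1² = 11.5471.

11.547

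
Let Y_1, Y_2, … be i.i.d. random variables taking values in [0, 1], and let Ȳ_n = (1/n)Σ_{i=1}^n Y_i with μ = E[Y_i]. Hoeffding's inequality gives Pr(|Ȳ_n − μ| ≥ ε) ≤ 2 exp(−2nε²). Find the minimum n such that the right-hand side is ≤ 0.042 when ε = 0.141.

Require 2·exp(−2nε²) ≤ 0.042, i.e. 2nε² ≥ ln(2/0.042) = 3.863233.
So n ≥ 3.863233 / (2·0.141²) = 97.159.
The smallest integer n is 98.

98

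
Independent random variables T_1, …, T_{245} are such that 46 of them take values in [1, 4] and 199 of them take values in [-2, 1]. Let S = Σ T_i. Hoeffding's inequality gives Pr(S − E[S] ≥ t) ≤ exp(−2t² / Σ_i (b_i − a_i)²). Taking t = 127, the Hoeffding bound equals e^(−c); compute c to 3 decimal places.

14.629

Σ(b_i − a_i)² = 46·3² + 199·3² = 2205.
c = 2t² / 2205 = 2·127² / 2205 = 14.6295.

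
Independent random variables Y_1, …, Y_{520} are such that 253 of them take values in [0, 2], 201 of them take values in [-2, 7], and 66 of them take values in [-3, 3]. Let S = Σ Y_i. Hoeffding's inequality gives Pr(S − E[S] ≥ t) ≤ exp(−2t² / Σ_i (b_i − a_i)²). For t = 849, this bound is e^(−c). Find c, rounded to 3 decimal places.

Σ(b_i − a_i)² = 253·2² + 201·9² + 66·6² = 19669.
c = 2t² / 19669 = 2·849² / 19669 = 73.2931.

73.293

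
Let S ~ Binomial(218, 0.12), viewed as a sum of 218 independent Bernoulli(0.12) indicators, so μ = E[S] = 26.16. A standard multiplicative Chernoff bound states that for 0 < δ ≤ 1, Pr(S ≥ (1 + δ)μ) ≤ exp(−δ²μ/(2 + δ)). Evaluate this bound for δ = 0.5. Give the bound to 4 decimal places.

Exponent = δ²μ/(2 + δ) = 0.5²·26.16/2.5 = 2.6160.
Bound = exp(−2.6160) = 0.07309.

0.0731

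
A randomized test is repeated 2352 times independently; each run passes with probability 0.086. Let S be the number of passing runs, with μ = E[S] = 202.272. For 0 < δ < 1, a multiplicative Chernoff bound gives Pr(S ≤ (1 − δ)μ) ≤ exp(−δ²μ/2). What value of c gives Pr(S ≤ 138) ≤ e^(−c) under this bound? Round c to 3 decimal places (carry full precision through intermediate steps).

10.211

Write 138 = (1 − δ)μ, so δ = 1 − 138/202.272 = 0.3177504…
Then the exponent is δ²μ/2 = (μ − 138)²/(2μ) = 10.211225.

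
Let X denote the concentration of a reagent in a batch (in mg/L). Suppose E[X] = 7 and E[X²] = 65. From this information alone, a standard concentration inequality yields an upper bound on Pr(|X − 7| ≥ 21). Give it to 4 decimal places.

0.0363

The first two moments determine the variance, so Chebyshev's inequality is the sharpest standard bound available.
Var(X) = E[X²] − (E[X])² = 65 − 49 = 16.
Chebyshev's inequality: Pr(|X − μ| ≥ t) ≤ Var(X)/t² = 16/441 = 0.0363.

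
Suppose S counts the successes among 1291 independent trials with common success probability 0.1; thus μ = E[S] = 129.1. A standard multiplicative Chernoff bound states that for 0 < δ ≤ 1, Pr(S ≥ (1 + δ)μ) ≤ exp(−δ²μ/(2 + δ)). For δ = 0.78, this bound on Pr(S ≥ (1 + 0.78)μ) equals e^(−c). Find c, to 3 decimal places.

c = δ²μ/(2 + δ) = 0.78²·129.1/(2 + 0.78) = 28.2534.

28.253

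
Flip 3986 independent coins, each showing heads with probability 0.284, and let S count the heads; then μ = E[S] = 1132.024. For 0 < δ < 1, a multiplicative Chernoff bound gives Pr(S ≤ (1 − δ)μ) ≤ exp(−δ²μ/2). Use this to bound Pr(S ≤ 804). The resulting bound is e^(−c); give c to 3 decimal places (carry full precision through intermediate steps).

47.525

Write 804 = (1 − δ)μ, so δ = 1 − 804/1132.024 = 0.2897677…
Then the exponent is δ²μ/2 = (μ − 804)²/(2μ) = 47.525381.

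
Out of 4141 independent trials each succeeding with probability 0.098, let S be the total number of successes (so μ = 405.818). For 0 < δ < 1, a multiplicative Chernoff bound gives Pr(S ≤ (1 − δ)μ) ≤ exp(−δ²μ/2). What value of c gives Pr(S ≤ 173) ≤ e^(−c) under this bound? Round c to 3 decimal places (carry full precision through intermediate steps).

66.784

Write 173 = (1 − δ)μ, so δ = 1 − 173/405.818 = 0.5737005…
Then the exponent is δ²μ/2 = (μ − 173)²/(2μ) = 66.783905.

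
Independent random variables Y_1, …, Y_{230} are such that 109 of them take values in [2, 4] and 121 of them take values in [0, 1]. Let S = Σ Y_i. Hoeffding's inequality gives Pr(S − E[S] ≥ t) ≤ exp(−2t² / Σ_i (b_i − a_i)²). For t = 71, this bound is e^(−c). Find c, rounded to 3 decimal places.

18.101

Σ(b_i − a_i)² = 109·2² + 121·1² = 557.
c = 2t² / 557 = 2·71² / 557 = 18.1005.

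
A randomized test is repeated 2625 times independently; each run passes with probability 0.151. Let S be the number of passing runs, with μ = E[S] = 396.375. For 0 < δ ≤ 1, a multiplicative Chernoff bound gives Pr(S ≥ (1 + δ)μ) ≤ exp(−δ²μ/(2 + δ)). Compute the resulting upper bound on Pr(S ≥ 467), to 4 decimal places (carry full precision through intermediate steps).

0.0031

Write 467 = (1 + δ)μ, so δ = 467/396.375 − 1 = 0.1781772…
Then the exponent is δ²μ/(2 + δ) = (467 − μ)² / (μ·(2 + δ)) = 5.777201.
Bound = exp(−5.777201) = 0.00310.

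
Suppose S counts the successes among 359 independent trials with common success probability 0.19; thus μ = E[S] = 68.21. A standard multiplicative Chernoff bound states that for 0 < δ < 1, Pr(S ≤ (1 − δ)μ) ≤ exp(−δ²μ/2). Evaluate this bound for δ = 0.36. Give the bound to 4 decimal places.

Exponent = δ²μ/2 = 0.36²·68.21/2 = 4.4200.
Bound = exp(−4.4200) = 0.01203.

0.0120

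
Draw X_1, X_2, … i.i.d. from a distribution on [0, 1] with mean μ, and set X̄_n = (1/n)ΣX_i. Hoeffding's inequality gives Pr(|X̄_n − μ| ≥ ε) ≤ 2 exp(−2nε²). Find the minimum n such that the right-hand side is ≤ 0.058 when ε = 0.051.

Require 2·exp(−2nε²) ≤ 0.058, i.e. 2nε² ≥ ln(2/0.058) = 3.540459.
So n ≥ 3.540459 / (2·0.051²) = 680.596.
The smallest integer n is 681.

681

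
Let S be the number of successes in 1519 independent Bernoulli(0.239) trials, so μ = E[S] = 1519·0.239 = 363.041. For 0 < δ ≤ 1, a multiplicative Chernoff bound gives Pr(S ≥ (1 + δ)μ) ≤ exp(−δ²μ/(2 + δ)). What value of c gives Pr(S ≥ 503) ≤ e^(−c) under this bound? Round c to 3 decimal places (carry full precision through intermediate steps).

22.618

Write 503 = (1 + δ)μ, so δ = 503/363.041 − 1 = 0.3855184…
Then the exponent is δ²μ/(2 + δ) = (503 − μ)² / (μ·(2 + δ)) = 22.618469.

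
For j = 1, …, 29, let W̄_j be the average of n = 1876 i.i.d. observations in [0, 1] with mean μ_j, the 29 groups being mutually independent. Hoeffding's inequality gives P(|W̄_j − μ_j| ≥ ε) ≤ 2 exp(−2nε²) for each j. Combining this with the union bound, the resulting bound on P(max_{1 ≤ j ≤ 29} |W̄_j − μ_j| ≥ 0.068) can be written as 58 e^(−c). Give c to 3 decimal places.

Union bound over the 29 events: P(max_{1 ≤ j ≤ 29} |W̄_j − μ_j| ≥ 0.068) ≤ 29·2·exp(−2nε²) = 58 exp(−2·1876·0.068²).
So c = 2·1876·0.068² = 17.3492.

17.349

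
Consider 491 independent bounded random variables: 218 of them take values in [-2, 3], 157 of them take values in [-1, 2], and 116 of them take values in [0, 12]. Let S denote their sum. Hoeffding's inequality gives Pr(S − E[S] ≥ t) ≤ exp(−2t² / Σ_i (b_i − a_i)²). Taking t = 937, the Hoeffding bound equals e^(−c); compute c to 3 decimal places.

Σ(b_i − a_i)² = 218·5² + 157·3² + 116·12² = 23567.
c = 2t² / 23567 = 2·937² / 23567 = 74.5083.

74.508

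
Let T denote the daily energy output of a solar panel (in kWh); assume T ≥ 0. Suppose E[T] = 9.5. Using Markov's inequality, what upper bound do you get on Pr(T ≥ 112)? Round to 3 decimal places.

Markov's inequality: for a non-negative random variable, Pr(T ≥ a) ≤ E[T]/a.
Here E[T] = 9.5 and a = 112, so the bound is 9.5/112 = 0.0848.

0.085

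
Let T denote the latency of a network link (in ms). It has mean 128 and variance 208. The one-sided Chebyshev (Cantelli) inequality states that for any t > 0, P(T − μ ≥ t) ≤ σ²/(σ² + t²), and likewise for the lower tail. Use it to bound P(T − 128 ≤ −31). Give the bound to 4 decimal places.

0.1779

Here σ² = 208 and t = 31, so σ² + t² = 1169.
Cantelli's bound: 208/1169 = 0.1779.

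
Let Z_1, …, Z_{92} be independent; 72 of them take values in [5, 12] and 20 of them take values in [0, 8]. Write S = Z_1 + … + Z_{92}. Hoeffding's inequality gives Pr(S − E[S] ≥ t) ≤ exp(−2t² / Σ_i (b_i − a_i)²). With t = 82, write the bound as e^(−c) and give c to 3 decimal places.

Σ(b_i − a_i)² = 72·7² + 20·8² = 4808.
c = 2t² / 4808 = 2·82² / 4808 = 2.7970.

2.797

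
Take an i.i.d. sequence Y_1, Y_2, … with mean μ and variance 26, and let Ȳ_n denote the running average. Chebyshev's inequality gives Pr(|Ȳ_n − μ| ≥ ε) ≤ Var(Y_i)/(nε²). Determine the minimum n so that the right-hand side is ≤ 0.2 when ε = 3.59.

Require 26/(n·3.59²) ≤ 0.2, i.e. n ≥ 26/(0.2·3.59²) = 10.087.
The smallest integer n is 11.

11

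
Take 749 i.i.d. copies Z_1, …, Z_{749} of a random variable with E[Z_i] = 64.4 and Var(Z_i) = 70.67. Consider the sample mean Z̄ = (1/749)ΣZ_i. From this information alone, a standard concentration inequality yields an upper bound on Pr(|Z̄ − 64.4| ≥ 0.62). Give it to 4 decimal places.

With mean and variance of each term known, Chebyshev's inequality bounds the deviation of the sum (or sample mean).
Var(Z̄) = Var(Z_i)/n = 70.67/749 = 0.094352.
Chebyshev: Pr(|Z̄ − 64.4| ≥ 0.62) ≤ Var(Z̄)/(0.62)² = 70.67/(749·0.62²) = 0.2455.

0.2455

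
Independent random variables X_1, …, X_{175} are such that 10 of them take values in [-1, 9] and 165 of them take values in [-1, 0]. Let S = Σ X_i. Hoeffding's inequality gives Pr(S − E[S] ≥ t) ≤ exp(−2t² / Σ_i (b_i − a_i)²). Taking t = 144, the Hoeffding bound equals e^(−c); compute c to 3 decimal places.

Σ(b_i − a_i)² = 10·10² + 165·1² = 1165.
c = 2t² / 1165 = 2·144² / 1165 = 35.5983.

35.598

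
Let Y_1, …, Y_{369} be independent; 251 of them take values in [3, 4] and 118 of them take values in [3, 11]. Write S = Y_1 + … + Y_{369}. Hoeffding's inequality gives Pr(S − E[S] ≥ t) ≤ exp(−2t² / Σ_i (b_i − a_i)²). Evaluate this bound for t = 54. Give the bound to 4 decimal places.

0.4736

Σ(b_i − a_i)² = 251·1² + 118·8² = 7803.
Exponent = 2·54² / 7803 = 0.74740.
Bound = exp(−0.74740) = 0.47359.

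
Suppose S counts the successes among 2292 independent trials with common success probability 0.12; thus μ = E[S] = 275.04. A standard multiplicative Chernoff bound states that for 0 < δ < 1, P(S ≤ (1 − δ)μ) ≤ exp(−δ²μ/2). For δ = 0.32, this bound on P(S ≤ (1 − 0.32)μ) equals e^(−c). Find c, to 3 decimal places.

14.082

c = δ²μ/2 = 0.32²·275.04/2 = 14.0820.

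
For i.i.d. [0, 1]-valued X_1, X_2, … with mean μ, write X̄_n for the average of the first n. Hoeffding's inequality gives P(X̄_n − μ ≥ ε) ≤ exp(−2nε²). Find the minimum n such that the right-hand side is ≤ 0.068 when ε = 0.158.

54

Require exp(−2nε²) ≤ 0.068, i.e. 2nε² ≥ ln(1/0.068) = 2.688248.
So n ≥ 2.688248 / (2·0.158²) = 53.842.
The smallest integer n is 54.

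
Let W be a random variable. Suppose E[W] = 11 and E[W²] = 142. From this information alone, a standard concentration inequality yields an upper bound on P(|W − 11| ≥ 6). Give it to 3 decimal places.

0.583

The first two moments determine the variance, so Chebyshev's inequality is the sharpest standard bound available.
Var(W) = E[W²] − (E[W])² = 142 − 121 = 21.
Chebyshev's inequality: P(|W − μ| ≥ t) ≤ Var(W)/t² = 21/36 = 0.5833.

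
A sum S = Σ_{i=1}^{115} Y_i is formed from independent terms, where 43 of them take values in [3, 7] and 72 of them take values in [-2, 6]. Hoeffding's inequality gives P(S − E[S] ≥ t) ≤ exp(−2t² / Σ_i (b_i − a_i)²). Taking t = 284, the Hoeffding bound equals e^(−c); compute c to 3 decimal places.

30.459

Σ(b_i − a_i)² = 43·4² + 72·8² = 5296.
c = 2t² / 5296 = 2·284² / 5296 = 30.4592.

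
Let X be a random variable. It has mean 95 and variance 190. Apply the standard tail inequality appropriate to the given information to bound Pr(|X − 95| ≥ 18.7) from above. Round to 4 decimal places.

0.5433

Mean and variance are known, so Chebyshev's inequality applies.
Chebyshev: Pr(|X − μ| ≥ t) ≤ Var(X)/t².
Bound = 190 / 349.69 = 0.5433.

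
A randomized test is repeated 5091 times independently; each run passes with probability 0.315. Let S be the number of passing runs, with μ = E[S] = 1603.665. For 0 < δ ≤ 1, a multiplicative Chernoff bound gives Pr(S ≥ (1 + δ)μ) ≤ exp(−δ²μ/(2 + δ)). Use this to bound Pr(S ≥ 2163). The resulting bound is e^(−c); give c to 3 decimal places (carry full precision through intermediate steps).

Write 2163 = (1 + δ)μ, so δ = 2163/1603.665 − 1 = 0.3487854…
Then the exponent is δ²μ/(2 + δ) = (2163 − μ)² / (μ·(2 + δ)) = 83.059057.

83.059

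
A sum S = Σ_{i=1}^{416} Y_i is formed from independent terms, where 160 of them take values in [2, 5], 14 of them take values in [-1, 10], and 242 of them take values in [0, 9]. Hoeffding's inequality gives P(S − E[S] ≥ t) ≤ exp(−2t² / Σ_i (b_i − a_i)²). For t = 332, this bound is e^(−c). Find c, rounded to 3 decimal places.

Σ(b_i − a_i)² = 160·3² + 14·11² + 242·9² = 22736.
c = 2t² / 22736 = 2·332² / 22736 = 9.6960.

9.696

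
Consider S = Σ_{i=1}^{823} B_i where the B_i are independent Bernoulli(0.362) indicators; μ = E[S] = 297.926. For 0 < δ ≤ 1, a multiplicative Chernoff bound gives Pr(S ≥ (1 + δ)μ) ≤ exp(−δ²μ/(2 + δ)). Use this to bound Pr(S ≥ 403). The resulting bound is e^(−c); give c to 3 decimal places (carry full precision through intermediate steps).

15.751

Write 403 = (1 + δ)μ, so δ = 403/297.926 − 1 = 0.3526849…
Then the exponent is δ²μ/(2 + δ) = (403 − μ)² / (μ·(2 + δ)) = 15.751371.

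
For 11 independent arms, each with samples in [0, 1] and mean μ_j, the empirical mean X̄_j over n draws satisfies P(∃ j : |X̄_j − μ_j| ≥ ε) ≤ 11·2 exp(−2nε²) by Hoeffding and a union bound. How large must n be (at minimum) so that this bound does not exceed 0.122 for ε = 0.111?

Need 2·11·exp(−2nε²) ≤ 0.122, i.e. exp(−2nε²) ≤ 0.122/22.
So 2nε² ≥ ln(22/0.122) = 5.194777.
Hence n ≥ 5.194777/(2·0.111²) = 210.810.
The smallest integer n is 211.

211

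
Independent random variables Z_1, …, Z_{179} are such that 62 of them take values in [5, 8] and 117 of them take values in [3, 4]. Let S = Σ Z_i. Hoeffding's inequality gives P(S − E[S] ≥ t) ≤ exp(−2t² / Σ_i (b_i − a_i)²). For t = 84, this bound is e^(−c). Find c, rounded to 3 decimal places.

Σ(b_i − a_i)² = 62·3² + 117·1² = 675.
c = 2t² / 675 = 2·84² / 675 = 20.9067.

20.907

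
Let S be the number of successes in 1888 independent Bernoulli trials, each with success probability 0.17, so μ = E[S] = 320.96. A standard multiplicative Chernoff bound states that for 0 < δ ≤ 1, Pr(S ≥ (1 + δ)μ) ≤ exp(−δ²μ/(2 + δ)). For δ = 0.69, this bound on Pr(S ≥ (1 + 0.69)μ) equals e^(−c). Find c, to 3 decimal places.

56.806

c = δ²μ/(2 + δ) = 0.69²·320.96/(2 + 0.69) = 56.8063.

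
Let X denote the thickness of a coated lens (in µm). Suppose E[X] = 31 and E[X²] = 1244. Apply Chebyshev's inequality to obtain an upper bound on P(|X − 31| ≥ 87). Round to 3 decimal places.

Var(X) = E[X²] − (E[X])² = 1244 − 961 = 283.
Chebyshev's inequality: P(|X − μ| ≥ t) ≤ Var(X)/t² = 283/7569 = 0.0374.

0.037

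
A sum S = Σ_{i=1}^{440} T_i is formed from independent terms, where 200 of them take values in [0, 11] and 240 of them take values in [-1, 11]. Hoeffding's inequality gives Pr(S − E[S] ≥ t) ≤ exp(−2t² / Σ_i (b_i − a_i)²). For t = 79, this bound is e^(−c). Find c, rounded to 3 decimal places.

Σ(b_i − a_i)² = 200·11² + 240·12² = 58760.
c = 2t² / 58760 = 2·79² / 58760 = 0.2124.

0.212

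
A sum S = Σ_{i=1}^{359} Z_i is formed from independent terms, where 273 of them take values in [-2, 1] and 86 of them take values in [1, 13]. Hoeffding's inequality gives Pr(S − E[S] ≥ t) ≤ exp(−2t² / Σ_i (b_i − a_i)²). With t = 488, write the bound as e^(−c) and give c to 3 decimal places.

Σ(b_i − a_i)² = 273·3² + 86·12² = 14841.
c = 2t² / 14841 = 2·488² / 14841 = 32.0927.

32.093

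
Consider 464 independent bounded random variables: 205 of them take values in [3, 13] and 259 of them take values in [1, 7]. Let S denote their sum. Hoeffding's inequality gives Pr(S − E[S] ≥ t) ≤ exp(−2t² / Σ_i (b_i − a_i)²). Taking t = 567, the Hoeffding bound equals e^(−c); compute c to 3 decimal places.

21.559

Σ(b_i − a_i)² = 205·10² + 259·6² = 29824.
c = 2t² / 29824 = 2·567² / 29824 = 21.5591.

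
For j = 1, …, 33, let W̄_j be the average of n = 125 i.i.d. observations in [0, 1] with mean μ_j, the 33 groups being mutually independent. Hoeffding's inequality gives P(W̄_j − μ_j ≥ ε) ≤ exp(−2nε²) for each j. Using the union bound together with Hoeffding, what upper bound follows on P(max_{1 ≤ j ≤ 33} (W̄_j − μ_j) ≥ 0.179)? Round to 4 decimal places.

Per-experiment Hoeffding bound: exp(−2·125·0.179²) = exp(−8.01025) = 0.00033204.
Union bound over 33 events: 33·0.00033204 = 0.01096.

0.0110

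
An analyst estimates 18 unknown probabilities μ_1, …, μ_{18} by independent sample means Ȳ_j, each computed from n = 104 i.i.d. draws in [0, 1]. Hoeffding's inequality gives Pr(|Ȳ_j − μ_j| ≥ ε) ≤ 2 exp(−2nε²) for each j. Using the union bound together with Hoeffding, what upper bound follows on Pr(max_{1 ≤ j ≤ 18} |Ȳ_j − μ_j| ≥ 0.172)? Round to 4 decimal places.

0.0765

Per-experiment Hoeffding bound: 2·exp(−2·104·0.172²) = 2·exp(−6.15347) = 0.0042522.
Union bound over 18 events: 18·0.0042522 = 0.07654.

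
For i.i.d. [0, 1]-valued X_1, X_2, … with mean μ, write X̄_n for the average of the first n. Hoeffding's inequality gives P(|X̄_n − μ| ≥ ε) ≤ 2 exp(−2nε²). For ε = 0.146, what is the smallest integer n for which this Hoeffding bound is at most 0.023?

Require 2·exp(−2nε²) ≤ 0.023, i.e. 2nε² ≥ ln(2/0.023) = 4.465408.
So n ≥ 4.465408 / (2·0.146²) = 104.743.
The smallest integer n is 105.

105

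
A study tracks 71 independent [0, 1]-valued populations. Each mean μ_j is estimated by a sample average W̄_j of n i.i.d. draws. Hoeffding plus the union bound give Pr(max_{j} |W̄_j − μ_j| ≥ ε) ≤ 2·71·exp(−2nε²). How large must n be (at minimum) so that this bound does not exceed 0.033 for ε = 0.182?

127

Need 2·71·exp(−2nε²) ≤ 0.033, i.e. exp(−2nε²) ≤ 0.033/142.
So 2nε² ≥ ln(142/0.033) = 8.367075.
Hence n ≥ 8.367075/(2·0.182²) = 126.299.
The smallest integer n is 127.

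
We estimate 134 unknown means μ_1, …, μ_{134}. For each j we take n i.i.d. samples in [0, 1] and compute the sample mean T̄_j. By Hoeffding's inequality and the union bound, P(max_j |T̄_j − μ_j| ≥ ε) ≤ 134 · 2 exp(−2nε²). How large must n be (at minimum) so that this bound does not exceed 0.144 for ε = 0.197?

Need 2·134·exp(−2nε²) ≤ 0.144, i.e. exp(−2nε²) ≤ 0.144/268.
So 2nε² ≥ ln(268/0.144) = 7.528929.
Hence n ≥ 7.528929/(2·0.197²) = 97.000.
The smallest integer n is 97.

97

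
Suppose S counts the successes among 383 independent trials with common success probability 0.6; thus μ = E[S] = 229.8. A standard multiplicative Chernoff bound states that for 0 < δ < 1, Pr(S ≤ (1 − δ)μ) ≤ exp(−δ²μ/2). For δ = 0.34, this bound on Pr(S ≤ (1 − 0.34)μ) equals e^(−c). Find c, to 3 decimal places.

13.282

c = δ²μ/2 = 0.34²·229.8/2 = 13.2824.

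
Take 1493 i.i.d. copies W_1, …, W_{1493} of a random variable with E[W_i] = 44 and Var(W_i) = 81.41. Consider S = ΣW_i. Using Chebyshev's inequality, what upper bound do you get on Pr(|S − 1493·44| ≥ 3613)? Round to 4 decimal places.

Var(S) = n·Var(W_i) = 1493·81.41 = 121545.13.
Chebyshev: Pr(|S − 1493·44| ≥ 3613) ≤ Var(S)/3613² = 121545.13/13053769 = 0.0093.

0.0093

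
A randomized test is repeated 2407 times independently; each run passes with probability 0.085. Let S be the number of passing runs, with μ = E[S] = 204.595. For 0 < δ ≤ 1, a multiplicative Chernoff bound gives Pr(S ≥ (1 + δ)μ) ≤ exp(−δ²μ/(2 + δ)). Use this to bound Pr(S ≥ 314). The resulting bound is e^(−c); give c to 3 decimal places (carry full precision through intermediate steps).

Write 314 = (1 + δ)μ, so δ = 314/204.595 − 1 = 0.5347394…
Then the exponent is δ²μ/(2 + δ) = (314 − μ)² / (μ·(2 + δ)) = 23.080543.

23.081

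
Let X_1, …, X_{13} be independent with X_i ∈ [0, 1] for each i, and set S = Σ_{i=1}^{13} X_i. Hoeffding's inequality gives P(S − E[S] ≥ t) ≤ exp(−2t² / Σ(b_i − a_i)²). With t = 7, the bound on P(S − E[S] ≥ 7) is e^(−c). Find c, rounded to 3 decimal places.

Σ(b_i − a_i)² = 13·(1)² = 13.
c = 2t²/13 = 2·7²/13 = 7.5385.

7.538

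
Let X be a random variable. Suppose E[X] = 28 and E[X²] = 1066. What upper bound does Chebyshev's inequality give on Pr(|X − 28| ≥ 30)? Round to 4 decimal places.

0.3133

Var(X) = E[X²] − (E[X])² = 1066 − 784 = 282.
Chebyshev's inequality: Pr(|X − μ| ≥ t) ≤ Var(X)/t² = 282/900 = 0.3133.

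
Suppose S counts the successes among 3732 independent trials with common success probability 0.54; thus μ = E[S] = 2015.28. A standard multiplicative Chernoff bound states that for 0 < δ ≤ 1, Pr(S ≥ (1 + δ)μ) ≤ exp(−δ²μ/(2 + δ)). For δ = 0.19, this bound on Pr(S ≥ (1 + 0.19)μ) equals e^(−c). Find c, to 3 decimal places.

33.220

c = δ²μ/(2 + δ) = 0.19²·2015.28/(2 + 0.19) = 33.2199.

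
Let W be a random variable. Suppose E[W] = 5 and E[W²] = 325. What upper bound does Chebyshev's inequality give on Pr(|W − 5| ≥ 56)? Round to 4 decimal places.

0.0957

Var(W) = E[W²] − (E[W])² = 325 − 25 = 300.
Chebyshev's inequality: Pr(|W − μ| ≥ t) ≤ Var(W)/t² = 300/3136 = 0.0957.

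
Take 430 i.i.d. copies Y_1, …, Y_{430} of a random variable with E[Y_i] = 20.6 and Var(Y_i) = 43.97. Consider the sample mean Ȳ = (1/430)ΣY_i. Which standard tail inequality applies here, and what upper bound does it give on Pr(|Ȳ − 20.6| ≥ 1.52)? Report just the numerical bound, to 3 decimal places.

With mean and variance of each term known, Chebyshev's inequality bounds the deviation of the sum (or sample mean).
Var(Ȳ) = Var(Y_i)/n = 43.97/430 = 0.10226.
Chebyshev: Pr(|Ȳ − 20.6| ≥ 1.52) ≤ Var(Ȳ)/(1.52)² = 43.97/(430·1.52²) = 0.0443.

0.044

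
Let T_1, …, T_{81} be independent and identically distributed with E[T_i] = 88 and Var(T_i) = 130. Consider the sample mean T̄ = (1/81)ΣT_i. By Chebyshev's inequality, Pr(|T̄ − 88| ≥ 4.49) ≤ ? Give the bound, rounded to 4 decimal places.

0.0796

Var(T̄) = Var(T_i)/n = 130/81 = 1.6049.
Chebyshev: Pr(|T̄ − 88| ≥ 4.49) ≤ Var(T̄)/(4.49)² = 130/(81·4.49²) = 0.0796.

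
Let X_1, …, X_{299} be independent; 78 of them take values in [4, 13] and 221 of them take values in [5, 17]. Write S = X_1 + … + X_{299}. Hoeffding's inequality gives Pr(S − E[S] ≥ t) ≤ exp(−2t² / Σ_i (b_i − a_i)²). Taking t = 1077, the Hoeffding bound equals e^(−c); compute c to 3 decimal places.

Σ(b_i − a_i)² = 78·9² + 221·12² = 38142.
c = 2t² / 38142 = 2·1077² / 38142 = 60.8216.

60.822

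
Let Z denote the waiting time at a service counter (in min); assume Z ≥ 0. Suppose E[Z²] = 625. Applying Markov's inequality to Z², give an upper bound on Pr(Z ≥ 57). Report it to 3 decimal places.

0.192

Since Z ≥ 0, the event {Z ≥ 57} is the same as {Z² ≥ 3249}.
Markov's inequality applied to Z² gives Pr(Z² ≥ 3249) ≤ E[Z²]/3249 = 625/3249 = 0.1924.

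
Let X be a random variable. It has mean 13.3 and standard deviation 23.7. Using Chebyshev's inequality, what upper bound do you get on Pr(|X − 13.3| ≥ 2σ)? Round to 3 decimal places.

Chebyshev: Pr(|X − μ| ≥ t) ≤ Var(X)/t².
Var(X) = σ² = 23.7² = 561.69.
t = 2·23.7 = 47.4.
Bound = 561.69 / 2246.76 = 0.2500.

0.250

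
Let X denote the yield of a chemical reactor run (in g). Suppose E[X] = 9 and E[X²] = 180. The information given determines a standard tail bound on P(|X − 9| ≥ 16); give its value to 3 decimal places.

The first two moments determine the variance, so Chebyshev's inequality is the sharpest standard bound available.
Var(X) = E[X²] − (E[X])² = 180 − 81 = 99.
Chebyshev's inequality: P(|X − μ| ≥ t) ≤ Var(X)/t² = 99/256 = 0.3867.

0.387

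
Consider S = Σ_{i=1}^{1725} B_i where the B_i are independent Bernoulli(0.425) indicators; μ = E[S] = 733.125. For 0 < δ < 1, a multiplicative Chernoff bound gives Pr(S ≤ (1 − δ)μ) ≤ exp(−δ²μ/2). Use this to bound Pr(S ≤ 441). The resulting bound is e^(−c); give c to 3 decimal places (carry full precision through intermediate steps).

Write 441 = (1 − δ)μ, so δ = 1 − 441/733.125 = 0.3984655…
Then the exponent is δ²μ/2 = (μ − 441)²/(2μ) = 58.200863.

58.201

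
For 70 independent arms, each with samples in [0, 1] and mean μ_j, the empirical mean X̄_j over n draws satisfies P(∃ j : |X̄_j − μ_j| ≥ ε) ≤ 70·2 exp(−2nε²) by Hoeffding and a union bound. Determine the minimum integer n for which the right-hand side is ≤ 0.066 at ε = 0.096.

Need 2·70·exp(−2nε²) ≤ 0.066, i.e. exp(−2nε²) ≤ 0.066/140.
So 2nε² ≥ ln(140/0.066) = 7.659743.
Hence n ≥ 7.659743/(2·0.096²) = 415.568.
The smallest integer n is 416.

416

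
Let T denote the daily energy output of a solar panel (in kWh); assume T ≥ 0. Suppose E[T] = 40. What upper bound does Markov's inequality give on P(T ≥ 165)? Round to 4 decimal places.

0.2424

Markov's inequality: for a non-negative random variable, P(T ≥ a) ≤ E[T]/a.
Here E[T] = 40 and a = 165, so the bound is 40/165 = 0.2424.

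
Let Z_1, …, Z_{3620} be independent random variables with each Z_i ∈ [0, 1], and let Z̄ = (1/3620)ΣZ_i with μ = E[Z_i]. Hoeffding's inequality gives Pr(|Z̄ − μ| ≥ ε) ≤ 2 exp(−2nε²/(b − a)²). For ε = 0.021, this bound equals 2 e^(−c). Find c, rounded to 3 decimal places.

3.193

c = 2nε²/(b − a)² = 2·3620·0.021² / 1² = 3.1928.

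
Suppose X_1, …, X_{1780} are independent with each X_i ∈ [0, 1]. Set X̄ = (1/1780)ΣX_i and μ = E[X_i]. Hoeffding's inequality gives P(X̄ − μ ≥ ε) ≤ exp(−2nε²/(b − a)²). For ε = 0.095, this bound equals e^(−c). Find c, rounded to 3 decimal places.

c = 2nε²/(b − a)² = 2·1780·0.095² / 1² = 32.1290.

32.129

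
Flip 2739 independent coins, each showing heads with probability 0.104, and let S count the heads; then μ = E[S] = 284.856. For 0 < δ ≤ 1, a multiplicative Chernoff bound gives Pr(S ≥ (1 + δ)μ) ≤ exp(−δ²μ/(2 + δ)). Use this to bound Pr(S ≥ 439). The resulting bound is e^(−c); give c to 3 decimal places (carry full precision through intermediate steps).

32.825

Write 439 = (1 + δ)μ, so δ = 439/284.856 − 1 = 0.5411296…
Then the exponent is δ²μ/(2 + δ) = (439 − μ)² / (μ·(2 + δ)) = 32.824723.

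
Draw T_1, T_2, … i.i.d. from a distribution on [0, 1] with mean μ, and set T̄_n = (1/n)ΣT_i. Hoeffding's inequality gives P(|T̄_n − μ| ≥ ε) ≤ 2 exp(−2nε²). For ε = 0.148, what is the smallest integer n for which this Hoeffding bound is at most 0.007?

130

Require 2·exp(−2nε²) ≤ 0.007, i.e. 2nε² ≥ ln(2/0.007) = 5.654992.
So n ≥ 5.654992 / (2·0.148²) = 129.086.
The smallest integer n is 130.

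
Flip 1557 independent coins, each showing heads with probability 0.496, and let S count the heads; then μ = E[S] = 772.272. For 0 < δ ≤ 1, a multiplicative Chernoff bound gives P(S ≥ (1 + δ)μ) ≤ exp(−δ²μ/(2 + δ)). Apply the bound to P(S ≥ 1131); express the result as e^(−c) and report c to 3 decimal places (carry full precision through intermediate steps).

67.613

Write 1131 = (1 + δ)μ, so δ = 1131/772.272 − 1 = 0.4645099…
Then the exponent is δ²μ/(2 + δ) = (1131 − μ)² / (μ·(2 + δ)) = 67.612920.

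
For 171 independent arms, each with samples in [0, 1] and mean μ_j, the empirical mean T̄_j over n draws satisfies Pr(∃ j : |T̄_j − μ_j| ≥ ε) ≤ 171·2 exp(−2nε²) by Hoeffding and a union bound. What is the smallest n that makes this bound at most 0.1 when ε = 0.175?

Need 2·171·exp(−2nε²) ≤ 0.1, i.e. exp(−2nε²) ≤ 0.1/342.
So 2nε² ≥ ln(342/0.1) = 8.137396.
Hence n ≥ 8.137396/(2·0.175²) = 132.855.
The smallest integer n is 133.

133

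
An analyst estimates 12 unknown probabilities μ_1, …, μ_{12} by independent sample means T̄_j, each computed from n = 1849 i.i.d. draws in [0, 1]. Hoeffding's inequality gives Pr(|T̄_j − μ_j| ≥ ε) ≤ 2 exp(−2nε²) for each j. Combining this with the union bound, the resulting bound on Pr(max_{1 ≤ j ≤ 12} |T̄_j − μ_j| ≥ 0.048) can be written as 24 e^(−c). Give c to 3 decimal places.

Union bound over the 12 events: Pr(max_{1 ≤ j ≤ 12} |T̄_j − μ_j| ≥ 0.048) ≤ 12·2·exp(−2nε²) = 24 exp(−2·1849·0.048²).
So c = 2·1849·0.048² = 8.5202.

8.520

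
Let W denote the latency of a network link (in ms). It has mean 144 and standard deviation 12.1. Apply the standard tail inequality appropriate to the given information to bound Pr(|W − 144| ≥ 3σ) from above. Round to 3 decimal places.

Mean and variance are known, so Chebyshev's inequality applies.
Chebyshev: Pr(|W − μ| ≥ t) ≤ Var(W)/t².
Var(W) = σ² = 12.1² = 146.41.
t = 3·12.1 = 36.3.
Bound = 146.41 / 1317.69 = 0.1111.

0.111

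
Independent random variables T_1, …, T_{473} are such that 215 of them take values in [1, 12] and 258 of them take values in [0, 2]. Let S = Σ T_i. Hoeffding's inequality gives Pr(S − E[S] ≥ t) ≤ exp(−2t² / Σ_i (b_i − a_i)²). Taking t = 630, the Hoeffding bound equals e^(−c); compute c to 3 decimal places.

Σ(b_i − a_i)² = 215·11² + 258·2² = 27047.
c = 2t² / 27047 = 2·630² / 27047 = 29.3489.

29.349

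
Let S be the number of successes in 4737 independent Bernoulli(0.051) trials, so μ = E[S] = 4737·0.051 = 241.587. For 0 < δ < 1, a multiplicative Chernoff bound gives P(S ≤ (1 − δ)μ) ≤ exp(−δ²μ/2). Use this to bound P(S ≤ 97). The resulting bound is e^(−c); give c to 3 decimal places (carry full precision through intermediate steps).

Write 97 = (1 − δ)μ, so δ = 1 − 97/241.587 = 0.5984883…
Then the exponent is δ²μ/2 = (μ − 97)²/(2μ) = 43.266816.

43.267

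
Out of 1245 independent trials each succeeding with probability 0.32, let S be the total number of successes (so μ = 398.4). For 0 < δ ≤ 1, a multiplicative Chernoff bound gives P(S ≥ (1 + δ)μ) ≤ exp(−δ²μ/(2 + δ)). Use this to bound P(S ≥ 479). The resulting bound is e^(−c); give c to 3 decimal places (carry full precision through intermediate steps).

7.404

Write 479 = (1 + δ)μ, so δ = 479/398.4 − 1 = 0.2023092…
Then the exponent is δ²μ/(2 + δ) = (479 − μ)² / (μ·(2 + δ)) = 7.404103.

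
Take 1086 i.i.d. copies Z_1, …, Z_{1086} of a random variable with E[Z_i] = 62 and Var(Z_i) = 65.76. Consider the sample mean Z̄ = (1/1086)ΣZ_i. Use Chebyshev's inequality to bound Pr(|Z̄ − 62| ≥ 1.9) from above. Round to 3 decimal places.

Var(Z̄) = Var(Z_i)/n = 65.76/1086 = 0.060552.
Chebyshev: Pr(|Z̄ − 62| ≥ 1.9) ≤ Var(Z̄)/(1.9)² = 65.76/(1086·1.9²) = 0.0168.

0.017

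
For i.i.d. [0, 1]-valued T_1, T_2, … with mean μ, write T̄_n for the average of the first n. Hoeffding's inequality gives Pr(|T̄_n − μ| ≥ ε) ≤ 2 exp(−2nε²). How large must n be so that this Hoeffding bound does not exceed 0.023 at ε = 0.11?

185

Require 2·exp(−2nε²) ≤ 0.023, i.e. 2nε² ≥ ln(2/0.023) = 4.465408.
So n ≥ 4.465408 / (2·0.11²) = 184.521.
The smallest integer n is 185.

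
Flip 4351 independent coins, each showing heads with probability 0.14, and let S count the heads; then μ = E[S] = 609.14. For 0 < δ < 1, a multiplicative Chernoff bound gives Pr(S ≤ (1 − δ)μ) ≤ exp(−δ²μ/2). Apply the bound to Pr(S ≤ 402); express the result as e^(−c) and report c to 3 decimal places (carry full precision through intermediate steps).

35.219

Write 402 = (1 − δ)μ, so δ = 1 − 402/609.14 = 0.3400532…
Then the exponent is δ²μ/2 = (μ − 402)²/(2μ) = 35.219309.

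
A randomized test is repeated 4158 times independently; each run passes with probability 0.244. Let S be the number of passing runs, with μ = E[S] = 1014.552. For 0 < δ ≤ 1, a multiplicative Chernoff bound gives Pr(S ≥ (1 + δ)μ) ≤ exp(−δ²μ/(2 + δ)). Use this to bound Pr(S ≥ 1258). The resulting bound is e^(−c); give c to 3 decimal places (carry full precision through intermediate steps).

26.079

Write 1258 = (1 + δ)μ, so δ = 1258/1014.552 − 1 = 0.2399562…
Then the exponent is δ²μ/(2 + δ) = (1258 − μ)² / (μ·(2 + δ)) = 26.079460.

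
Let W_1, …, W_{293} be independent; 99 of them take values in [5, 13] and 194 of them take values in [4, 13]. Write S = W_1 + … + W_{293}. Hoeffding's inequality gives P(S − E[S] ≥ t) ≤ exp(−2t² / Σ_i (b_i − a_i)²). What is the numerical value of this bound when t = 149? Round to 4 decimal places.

Σ(b_i − a_i)² = 99·8² + 194·9² = 22050.
Exponent = 2·149² / 22050 = 2.01370.
Bound = exp(−2.01370) = 0.13349.

0.1335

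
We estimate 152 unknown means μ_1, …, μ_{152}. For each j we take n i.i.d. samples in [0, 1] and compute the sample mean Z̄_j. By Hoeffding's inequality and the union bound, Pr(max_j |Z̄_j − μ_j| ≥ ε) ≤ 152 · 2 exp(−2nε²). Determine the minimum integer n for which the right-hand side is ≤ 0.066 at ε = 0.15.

188

Need 2·152·exp(−2nε²) ≤ 0.066, i.e. exp(−2nε²) ≤ 0.066/304.
So 2nε² ≥ ln(304/0.066) = 8.435128.
Hence n ≥ 8.435128/(2·0.15²) = 187.447.
The smallest integer n is 188.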